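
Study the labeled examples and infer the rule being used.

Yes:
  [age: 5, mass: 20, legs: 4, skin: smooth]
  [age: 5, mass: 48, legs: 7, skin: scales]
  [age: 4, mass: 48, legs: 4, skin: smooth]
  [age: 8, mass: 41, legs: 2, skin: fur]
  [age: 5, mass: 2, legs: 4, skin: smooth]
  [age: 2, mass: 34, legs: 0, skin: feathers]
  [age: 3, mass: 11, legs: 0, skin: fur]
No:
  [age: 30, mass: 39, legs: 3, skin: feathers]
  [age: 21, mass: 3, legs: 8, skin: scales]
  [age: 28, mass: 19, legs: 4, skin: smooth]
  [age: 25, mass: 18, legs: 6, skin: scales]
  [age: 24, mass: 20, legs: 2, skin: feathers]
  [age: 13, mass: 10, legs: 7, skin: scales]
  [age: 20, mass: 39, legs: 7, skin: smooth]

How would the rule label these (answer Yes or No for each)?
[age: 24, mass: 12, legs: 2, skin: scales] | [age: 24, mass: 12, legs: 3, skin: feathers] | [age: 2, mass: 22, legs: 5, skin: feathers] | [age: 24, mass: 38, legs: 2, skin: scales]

No, No, Yes, No

The pattern is that an item is 'Yes' exactly when: age ≤ 8.
[age: 24, mass: 12, legs: 2, skin: scales] → age = 24 → No. [age: 24, mass: 12, legs: 3, skin: feathers] → age = 24 → No. [age: 2, mass: 22, legs: 5, skin: feathers] → age = 2 → Yes. [age: 24, mass: 38, legs: 2, skin: scales] → age = 24 → No.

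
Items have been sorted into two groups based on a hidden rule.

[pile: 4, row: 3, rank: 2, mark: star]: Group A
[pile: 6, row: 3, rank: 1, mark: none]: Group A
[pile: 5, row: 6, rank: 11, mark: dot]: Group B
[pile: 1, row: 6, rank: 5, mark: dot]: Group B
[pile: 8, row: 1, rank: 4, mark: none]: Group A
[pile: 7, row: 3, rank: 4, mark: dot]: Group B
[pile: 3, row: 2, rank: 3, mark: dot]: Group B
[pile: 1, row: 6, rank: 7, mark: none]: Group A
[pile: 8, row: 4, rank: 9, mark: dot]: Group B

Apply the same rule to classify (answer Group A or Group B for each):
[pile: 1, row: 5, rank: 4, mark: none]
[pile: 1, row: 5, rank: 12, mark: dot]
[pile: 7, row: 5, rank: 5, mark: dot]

The common property of the 'Group A' items is: mark is not dot. No 'Group B' item has it.
[pile: 1, row: 5, rank: 4, mark: none]: mark is none — has this property, so Group A.
[pile: 1, row: 5, rank: 12, mark: dot]: mark is dot — fails this test, so Group B.
[pile: 7, row: 5, rank: 5, mark: dot]: mark is dot — fails this test, so Group B.

Group A, Group B, Group B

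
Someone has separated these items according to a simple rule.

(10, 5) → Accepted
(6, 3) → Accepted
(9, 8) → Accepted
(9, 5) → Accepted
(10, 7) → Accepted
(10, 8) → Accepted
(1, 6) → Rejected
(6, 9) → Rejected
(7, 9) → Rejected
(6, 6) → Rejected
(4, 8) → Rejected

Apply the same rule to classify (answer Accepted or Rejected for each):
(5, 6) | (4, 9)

Rejected, Rejected

The distinguishing property — first > second — holds for all the 'Accepted' cases and none of the 'Rejected' cases.
(5, 6) — 5 < 6, hence Rejected. (4, 9) — 4 < 9, hence Rejected.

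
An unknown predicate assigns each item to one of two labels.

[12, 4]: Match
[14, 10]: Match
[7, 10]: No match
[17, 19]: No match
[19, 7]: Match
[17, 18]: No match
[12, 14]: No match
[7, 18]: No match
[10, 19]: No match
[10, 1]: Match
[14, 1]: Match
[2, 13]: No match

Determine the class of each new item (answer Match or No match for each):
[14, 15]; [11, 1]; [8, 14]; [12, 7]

The rule appears to be: first > second.
No match: [14, 15], since 14 < 15.
Match: [11, 1], since 11 > 1.
No match: [8, 14], since 8 < 14.
Match: [12, 7], since 12 > 7.

No match, Match, No match, Match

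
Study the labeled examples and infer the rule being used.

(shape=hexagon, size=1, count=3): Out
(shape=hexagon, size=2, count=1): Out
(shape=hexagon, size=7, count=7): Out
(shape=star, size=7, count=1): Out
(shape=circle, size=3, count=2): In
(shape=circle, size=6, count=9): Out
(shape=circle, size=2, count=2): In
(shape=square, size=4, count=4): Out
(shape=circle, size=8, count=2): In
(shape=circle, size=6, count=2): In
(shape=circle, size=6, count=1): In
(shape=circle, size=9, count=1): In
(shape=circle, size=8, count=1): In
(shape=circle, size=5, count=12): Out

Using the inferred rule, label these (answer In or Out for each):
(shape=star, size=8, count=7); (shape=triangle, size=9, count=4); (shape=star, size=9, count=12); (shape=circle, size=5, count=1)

Out, Out, Out, In

All 'In' examples share one property — shape is circle AND count ≤ 2 — and every 'Out' example lacks it.
Out: (shape=star, size=8, count=7), since shape is star, count = 7.
Out: (shape=triangle, size=9, count=4), since shape is triangle, count = 4.
Out: (shape=star, size=9, count=12), since shape is star, count = 12.
In: (shape=circle, size=5, count=1), since shape is circle, count = 1.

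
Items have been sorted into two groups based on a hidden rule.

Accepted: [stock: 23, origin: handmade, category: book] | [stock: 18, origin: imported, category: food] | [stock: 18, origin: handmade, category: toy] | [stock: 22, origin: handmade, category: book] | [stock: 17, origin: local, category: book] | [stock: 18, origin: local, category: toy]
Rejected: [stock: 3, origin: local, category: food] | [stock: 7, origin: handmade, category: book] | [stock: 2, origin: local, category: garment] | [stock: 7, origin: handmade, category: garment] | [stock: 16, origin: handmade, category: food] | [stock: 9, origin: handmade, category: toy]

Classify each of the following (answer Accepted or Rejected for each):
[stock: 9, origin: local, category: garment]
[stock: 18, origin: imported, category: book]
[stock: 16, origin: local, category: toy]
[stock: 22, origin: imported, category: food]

Rejected, Accepted, Rejected, Accepted

Every 'Accepted' example satisfies: stock ≥ 17. None of the 'Rejected' examples do.
[stock: 9, origin: local, category: garment]: Rejected (stock = 9). [stock: 18, origin: imported, category: book]: Accepted (stock = 18). [stock: 16, origin: local, category: toy]: Rejected (stock = 16). [stock: 22, origin: imported, category: food]: Accepted (stock = 22).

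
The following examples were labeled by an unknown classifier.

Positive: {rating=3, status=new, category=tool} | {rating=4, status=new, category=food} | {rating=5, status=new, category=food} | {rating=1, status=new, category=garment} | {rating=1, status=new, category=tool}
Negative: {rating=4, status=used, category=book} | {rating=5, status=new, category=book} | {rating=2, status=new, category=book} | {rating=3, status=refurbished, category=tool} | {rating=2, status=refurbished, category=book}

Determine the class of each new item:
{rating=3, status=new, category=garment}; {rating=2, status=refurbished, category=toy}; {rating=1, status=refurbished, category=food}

The classifier is using: category is not book AND status is new.

Positive, Negative, Negative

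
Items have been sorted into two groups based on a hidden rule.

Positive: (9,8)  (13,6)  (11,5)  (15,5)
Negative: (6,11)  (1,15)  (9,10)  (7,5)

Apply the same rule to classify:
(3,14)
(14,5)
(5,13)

Negative, Positive, Negative

The classifier is using: first > second AND sum ≥ 16.
Negative: (3,14), since 3 < 14, 3+14 = 17. Positive: (14,5), since 14 > 5, 14+5 = 19. Negative: (5,13), since 5 < 13, 5+13 = 18.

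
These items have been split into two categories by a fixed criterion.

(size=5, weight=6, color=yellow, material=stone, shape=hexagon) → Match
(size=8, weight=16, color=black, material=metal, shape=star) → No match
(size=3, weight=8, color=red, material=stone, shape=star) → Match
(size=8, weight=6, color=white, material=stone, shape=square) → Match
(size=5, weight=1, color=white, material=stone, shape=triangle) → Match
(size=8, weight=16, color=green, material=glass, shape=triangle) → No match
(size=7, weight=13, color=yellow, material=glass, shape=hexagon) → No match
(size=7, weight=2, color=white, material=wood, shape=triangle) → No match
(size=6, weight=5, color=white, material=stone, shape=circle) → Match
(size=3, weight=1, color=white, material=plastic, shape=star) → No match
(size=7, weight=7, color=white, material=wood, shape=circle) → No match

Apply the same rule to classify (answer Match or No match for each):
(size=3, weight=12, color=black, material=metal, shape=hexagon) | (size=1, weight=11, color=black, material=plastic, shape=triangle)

No match, No match

Every 'Match' example satisfies: material is stone. None of the 'No match' examples do.
(size=3, weight=12, color=black, material=metal, shape=hexagon) → material is metal → No match. (size=1, weight=11, color=black, material=plastic, shape=triangle) → material is plastic → No match.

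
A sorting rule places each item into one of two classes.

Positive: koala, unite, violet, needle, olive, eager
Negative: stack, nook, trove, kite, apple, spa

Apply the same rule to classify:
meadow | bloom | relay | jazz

Positive, Negative, Negative, Negative

The common property of the 'Positive' items is: has ≥ 3 vowels. No 'Negative' item has it.
meadow: Positive (3 vowels).
bloom: Negative (2 vowels).
relay: Negative (2 vowels).
jazz: Negative (1 vowel).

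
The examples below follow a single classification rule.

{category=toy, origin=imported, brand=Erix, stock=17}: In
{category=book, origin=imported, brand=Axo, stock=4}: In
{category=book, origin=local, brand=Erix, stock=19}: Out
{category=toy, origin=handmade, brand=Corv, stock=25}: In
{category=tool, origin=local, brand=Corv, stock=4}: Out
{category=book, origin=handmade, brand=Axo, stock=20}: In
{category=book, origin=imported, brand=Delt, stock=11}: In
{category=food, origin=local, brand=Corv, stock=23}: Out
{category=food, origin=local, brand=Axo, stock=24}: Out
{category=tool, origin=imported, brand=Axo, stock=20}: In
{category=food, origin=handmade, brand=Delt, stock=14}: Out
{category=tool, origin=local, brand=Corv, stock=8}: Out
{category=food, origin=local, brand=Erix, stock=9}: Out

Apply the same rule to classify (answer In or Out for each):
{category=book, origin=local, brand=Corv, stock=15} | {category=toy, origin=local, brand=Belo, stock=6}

One predicate separates the groups cleanly: origin is not local AND stock ≠ 14.
{category=book, origin=local, brand=Corv, stock=15}: origin is local, stock = 15, does not pass → Out.
{category=toy, origin=local, brand=Belo, stock=6}: origin is local, stock = 6, does not pass → Out.

Out, Out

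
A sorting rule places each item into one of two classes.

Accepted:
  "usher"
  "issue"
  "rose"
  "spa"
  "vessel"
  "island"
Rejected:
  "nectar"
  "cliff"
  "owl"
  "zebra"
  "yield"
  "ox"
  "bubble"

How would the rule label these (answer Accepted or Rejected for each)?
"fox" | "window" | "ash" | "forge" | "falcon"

Rejected, Rejected, Accepted, Rejected, Rejected

One predicate separates the groups cleanly: contains 's'.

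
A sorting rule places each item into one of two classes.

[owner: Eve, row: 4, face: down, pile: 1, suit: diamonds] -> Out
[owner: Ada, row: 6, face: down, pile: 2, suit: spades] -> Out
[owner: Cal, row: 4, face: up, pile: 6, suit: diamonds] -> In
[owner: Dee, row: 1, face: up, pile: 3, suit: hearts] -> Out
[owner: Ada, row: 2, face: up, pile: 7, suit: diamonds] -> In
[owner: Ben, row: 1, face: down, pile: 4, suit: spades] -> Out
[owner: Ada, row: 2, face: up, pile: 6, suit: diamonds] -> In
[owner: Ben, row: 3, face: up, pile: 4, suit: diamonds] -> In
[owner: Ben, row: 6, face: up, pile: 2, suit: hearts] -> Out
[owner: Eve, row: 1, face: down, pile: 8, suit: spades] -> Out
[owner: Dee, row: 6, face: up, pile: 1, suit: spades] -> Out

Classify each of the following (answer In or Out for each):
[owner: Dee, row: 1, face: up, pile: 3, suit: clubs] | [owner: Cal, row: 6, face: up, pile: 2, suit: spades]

A rule that fits every label: face is up AND suit is diamonds — true of each 'In' example, false of each 'Out' one.

Out, Out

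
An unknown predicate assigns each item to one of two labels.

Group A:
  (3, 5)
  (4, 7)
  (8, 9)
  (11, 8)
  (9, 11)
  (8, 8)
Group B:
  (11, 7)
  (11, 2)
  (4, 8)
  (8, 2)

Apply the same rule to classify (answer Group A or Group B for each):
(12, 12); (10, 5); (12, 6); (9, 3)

The classifier is using: |first − second| ≤ 3.
(12, 12): |12−12| = 0, has this property → Group A.
(10, 5): |10−5| = 5, fails this test → Group B.
(12, 6): |12−6| = 6, fails this test → Group B.
(9, 3): |9−3| = 6, fails this test → Group B.

Group A, Group B, Group B, Group B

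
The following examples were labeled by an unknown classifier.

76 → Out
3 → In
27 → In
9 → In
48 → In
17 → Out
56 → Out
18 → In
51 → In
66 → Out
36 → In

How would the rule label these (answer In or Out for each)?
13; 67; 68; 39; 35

Out, Out, Out, In, Out

The simplest hypothesis consistent with all the labels is: multiple of 3 AND at most 51.
13: Out (13 = 3·4 + 1, 13 ≤ 51). 67: Out (67 = 3·22 + 1, 67 > 51). 68: Out (68 = 3·22 + 2, 68 > 51). 39: In (39 = 3·13, 39 ≤ 51). 35: Out (35 = 3·11 + 2, 35 ≤ 51).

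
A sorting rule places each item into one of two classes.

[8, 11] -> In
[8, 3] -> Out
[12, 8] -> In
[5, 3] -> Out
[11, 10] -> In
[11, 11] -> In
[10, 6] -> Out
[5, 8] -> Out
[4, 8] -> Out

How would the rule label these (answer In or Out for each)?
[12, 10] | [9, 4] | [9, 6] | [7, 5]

In, Out, Out, Out

Rule: sum ≥ 19. This holds for each 'In' example and fails for each 'Out' one.
[12, 10] → 12+10 = 22 → In.
[9, 4] → 9+4 = 13 → Out.
[9, 6] → 9+6 = 15 → Out.
[7, 5] → 7+5 = 12 → Out.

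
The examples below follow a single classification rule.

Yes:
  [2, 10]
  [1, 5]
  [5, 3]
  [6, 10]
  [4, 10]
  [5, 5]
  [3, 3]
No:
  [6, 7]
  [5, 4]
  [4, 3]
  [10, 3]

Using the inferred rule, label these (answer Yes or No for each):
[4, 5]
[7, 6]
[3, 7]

Comparing the two groups points to one rule — sum is even.
[4, 5]: 4+5 = 9, doesn't match → No. [7, 6]: 7+6 = 13, doesn't match → No. [3, 7]: 3+7 = 10, checks out → Yes.

No, No, Yes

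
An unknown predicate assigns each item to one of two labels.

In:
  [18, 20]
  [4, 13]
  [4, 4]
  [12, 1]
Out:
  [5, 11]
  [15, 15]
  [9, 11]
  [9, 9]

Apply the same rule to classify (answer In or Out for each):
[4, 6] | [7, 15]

In, Out

All 'In' examples share one property — first is even — and every 'Out' example lacks it.
In: [4, 6], since first 4. Out: [7, 15], since first 7.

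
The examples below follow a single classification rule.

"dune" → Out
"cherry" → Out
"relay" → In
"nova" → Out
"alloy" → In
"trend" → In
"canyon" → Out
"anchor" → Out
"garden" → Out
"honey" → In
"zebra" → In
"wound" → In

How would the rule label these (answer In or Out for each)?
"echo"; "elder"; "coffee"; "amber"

Out, In, Out, In

The pattern is that an item is 'In' exactly when: odd length.
"echo": length 4, fails the rule → Out. "elder": length 5, matches → In. "coffee": length 6, fails the rule → Out. "amber": length 5, matches → In.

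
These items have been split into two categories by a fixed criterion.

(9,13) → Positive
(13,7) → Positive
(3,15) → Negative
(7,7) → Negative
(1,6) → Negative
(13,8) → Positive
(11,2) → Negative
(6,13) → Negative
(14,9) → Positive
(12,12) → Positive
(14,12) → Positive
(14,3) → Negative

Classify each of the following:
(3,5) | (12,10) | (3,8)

Negative, Positive, Negative

The classifier is using: sum ≥ 20.
Negative: (3,5), since 3+5 = 8.
Positive: (12,10), since 12+10 = 22.
Negative: (3,8), since 3+8 = 11.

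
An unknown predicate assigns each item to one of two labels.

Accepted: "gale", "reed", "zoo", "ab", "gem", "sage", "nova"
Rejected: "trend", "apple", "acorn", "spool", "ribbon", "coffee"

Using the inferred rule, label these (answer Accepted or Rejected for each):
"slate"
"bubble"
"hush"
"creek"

Rejected, Rejected, Accepted, Rejected

'Accepted' ⟺ length ≤ 4.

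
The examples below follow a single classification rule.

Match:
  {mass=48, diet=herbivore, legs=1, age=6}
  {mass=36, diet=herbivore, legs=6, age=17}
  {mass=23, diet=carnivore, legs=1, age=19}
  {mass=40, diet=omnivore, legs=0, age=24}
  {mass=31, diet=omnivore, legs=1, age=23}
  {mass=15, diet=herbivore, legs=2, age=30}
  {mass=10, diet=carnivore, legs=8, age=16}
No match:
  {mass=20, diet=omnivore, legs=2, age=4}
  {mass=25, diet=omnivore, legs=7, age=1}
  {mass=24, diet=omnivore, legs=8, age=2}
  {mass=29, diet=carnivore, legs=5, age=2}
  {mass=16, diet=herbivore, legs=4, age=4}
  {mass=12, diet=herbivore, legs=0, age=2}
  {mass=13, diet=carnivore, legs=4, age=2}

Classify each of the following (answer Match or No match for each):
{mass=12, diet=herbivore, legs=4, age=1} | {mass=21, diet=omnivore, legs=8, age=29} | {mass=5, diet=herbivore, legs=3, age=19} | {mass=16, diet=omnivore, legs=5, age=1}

The classifier is using: age ≥ 6.
{mass=12, diet=herbivore, legs=4, age=1}: age = 1 — fails the rule, so No match.
{mass=21, diet=omnivore, legs=8, age=29}: age = 29 — has this property, so Match.
{mass=5, diet=herbivore, legs=3, age=19}: age = 19 — has this property, so Match.
{mass=16, diet=omnivore, legs=5, age=1}: age = 1 — fails the rule, so No match.

No match, Match, Match, No match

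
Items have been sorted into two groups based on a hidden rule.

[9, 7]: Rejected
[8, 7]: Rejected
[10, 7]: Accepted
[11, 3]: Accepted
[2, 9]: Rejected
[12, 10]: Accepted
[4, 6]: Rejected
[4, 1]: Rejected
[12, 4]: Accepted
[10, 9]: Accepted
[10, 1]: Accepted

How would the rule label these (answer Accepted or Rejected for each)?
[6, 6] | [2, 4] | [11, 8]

Every 'Accepted' example satisfies: first ≥ 10. None of the 'Rejected' examples do.
[6, 6] — first 6, hence Rejected.
[2, 4] — first 2, hence Rejected.
[11, 8] — first 11, hence Accepted.

Rejected, Rejected, Accepted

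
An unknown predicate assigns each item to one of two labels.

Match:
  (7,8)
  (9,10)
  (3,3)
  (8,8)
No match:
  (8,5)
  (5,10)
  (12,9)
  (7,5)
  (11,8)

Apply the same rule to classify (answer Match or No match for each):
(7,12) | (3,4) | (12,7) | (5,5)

One predicate separates the groups cleanly: |first − second| ≤ 1.
(7,12): |7−12| = 5, fails this test → No match.
(3,4): |3−4| = 1, has this property → Match.
(12,7): |12−7| = 5, fails this test → No match.
(5,5): |5−5| = 0, has this property → Match.

No match, Match, No match, Match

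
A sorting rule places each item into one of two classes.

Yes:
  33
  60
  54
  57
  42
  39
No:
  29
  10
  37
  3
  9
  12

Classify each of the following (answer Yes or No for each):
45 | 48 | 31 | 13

All 'Yes' examples share one property — multiple of 3 AND at least 29 — and every 'No' example lacks it.
45: Yes (45 = 3·15, 45 ≥ 29).
48: Yes (48 = 3·16, 48 ≥ 29).
31: No (31 = 3·10 + 1, 31 ≥ 29).
13: No (13 = 3·4 + 1, 13 < 29).

Yes, Yes, No, No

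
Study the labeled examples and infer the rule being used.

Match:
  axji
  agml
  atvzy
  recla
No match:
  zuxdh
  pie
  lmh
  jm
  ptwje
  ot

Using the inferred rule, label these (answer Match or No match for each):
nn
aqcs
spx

No match, Match, No match

The pattern is that an item is 'Match' exactly when: contains 'a'.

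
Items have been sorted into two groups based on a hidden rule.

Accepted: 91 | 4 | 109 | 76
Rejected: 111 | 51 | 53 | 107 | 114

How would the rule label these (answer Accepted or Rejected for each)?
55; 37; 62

Accepted, Accepted, Rejected

'Accepted' ⟺ ≡ 1 (mod 3).
55 — 55 mod 3 = 1, hence Accepted. 37 — 37 mod 3 = 1, hence Accepted. 62 — 62 mod 3 = 2, hence Rejected.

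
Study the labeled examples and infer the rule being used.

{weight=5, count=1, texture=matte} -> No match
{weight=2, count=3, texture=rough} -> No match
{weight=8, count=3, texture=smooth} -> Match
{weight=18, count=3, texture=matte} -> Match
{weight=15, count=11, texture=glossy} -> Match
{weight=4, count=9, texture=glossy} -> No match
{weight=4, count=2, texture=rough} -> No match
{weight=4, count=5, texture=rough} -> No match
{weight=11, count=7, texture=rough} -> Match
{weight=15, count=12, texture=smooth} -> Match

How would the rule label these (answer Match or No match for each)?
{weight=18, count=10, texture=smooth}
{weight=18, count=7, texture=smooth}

Every 'Match' example satisfies: weight ≥ 8. None of the 'No match' examples do.

Match, Match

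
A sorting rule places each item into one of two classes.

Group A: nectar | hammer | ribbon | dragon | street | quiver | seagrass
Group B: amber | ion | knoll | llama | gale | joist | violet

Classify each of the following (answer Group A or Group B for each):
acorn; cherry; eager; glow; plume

Group B, Group A, Group B, Group B, Group B

All 'Group A' examples share one property — even length AND contains 'r' — and every 'Group B' example lacks it.
acorn → length 5, has 'r' → Group B. cherry → length 6, has 'r' → Group A. eager → length 5, has 'r' → Group B. glow → length 4, no 'r' → Group B. plume → length 5, no 'r' → Group B.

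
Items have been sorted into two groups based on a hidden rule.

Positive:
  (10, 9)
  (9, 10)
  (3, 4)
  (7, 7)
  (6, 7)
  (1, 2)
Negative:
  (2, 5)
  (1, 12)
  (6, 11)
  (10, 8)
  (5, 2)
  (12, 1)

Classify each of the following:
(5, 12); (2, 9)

Negative, Negative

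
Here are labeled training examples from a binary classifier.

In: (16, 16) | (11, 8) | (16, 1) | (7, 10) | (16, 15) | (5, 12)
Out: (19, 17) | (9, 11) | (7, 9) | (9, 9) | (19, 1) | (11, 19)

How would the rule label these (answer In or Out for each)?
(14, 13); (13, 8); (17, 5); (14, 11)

In, In, Out, In

The common property of the 'In' items is: product is even. No 'Out' item has it.
(14, 13) — 14·13 = 182, hence In. (13, 8) — 13·8 = 104, hence In. (17, 5) — 17·5 = 85, hence Out. (14, 11) — 14·11 = 154, hence In.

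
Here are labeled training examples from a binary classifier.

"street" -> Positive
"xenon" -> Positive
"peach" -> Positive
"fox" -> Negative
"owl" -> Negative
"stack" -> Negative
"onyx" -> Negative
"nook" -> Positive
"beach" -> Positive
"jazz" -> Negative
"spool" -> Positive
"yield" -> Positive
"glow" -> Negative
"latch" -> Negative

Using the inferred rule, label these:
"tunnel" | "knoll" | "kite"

All 'Positive' examples share one property — has ≥ 2 vowels — and every 'Negative' example lacks it.

Positive, Negative, Positive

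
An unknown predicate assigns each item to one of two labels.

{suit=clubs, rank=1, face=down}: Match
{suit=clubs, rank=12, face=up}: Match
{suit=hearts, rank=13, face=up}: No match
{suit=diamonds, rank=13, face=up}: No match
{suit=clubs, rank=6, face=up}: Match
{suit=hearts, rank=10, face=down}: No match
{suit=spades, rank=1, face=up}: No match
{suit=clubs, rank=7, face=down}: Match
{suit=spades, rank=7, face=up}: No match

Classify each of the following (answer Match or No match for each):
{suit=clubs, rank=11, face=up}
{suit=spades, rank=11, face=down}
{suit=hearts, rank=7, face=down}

Match, No match, No match

A rule that fits every label: suit is clubs — true of each 'Match' example, false of each 'No match' one.
{suit=clubs, rank=11, face=up} — suit is clubs, hence Match. {suit=spades, rank=11, face=down} — suit is spades, hence No match. {suit=hearts, rank=7, face=down} — suit is hearts, hence No match.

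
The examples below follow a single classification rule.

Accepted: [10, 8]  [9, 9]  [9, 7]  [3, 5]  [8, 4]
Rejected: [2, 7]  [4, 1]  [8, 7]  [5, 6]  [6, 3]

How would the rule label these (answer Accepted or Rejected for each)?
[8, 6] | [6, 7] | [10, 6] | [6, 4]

Accepted, Rejected, Accepted, Accepted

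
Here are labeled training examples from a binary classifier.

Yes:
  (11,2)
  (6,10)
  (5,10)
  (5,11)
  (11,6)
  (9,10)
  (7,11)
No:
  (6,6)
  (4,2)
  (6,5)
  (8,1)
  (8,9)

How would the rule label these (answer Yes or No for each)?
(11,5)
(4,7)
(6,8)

The pattern is that an item is 'Yes' exactly when: max ≥ 10.
(11,5): max 11, fits → Yes. (4,7): max 7, does not pass → No. (6,8): max 8, does not pass → No.

Yes, No, No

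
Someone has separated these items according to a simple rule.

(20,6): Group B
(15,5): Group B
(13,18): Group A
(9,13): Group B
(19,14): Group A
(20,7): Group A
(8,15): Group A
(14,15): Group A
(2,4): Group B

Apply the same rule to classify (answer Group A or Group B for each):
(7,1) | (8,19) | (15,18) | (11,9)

The common property of the 'Group A' items is: sum is odd. No 'Group B' item has it.
(7,1) → 7+1 = 8 → Group B.
(8,19) → 8+19 = 27 → Group A.
(15,18) → 15+18 = 33 → Group A.
(11,9) → 11+9 = 20 → Group B.

Group B, Group A, Group A, Group B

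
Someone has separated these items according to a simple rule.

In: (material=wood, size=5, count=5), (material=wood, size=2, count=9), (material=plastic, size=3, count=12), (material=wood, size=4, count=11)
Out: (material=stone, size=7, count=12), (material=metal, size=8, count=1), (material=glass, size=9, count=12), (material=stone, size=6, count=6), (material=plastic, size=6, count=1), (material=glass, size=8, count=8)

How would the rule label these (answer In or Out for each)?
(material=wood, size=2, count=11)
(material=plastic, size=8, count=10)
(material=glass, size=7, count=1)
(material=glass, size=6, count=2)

Rule: size ≤ 5. This holds for each 'In' example and fails for each 'Out' one.

In, Out, Out, Out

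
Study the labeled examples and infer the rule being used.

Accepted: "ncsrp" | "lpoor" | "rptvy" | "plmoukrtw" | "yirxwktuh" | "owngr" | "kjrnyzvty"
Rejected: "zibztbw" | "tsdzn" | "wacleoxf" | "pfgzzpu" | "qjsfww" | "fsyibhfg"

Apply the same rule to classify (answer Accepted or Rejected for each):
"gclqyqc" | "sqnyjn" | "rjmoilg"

Rejected, Rejected, Accepted

Every 'Accepted' example satisfies: contains 'r'. None of the 'Rejected' examples do.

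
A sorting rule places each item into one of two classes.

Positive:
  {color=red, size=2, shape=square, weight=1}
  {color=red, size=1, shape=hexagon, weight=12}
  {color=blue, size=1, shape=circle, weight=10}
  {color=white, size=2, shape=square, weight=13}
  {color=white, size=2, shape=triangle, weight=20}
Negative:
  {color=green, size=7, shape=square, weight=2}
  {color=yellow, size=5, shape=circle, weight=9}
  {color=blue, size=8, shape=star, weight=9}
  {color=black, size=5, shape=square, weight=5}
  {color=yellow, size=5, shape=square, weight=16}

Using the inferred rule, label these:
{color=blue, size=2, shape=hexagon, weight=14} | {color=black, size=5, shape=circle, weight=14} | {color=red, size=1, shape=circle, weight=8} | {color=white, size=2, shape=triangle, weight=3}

Positive, Negative, Positive, Positive

All 'Positive' examples share one property — size ≤ 2 — and every 'Negative' example lacks it.
{color=blue, size=2, shape=hexagon, weight=14} → size = 2 → Positive.
{color=black, size=5, shape=circle, weight=14} → size = 5 → Negative.
{color=red, size=1, shape=circle, weight=8} → size = 1 → Positive.
{color=white, size=2, shape=triangle, weight=3} → size = 2 → Positive.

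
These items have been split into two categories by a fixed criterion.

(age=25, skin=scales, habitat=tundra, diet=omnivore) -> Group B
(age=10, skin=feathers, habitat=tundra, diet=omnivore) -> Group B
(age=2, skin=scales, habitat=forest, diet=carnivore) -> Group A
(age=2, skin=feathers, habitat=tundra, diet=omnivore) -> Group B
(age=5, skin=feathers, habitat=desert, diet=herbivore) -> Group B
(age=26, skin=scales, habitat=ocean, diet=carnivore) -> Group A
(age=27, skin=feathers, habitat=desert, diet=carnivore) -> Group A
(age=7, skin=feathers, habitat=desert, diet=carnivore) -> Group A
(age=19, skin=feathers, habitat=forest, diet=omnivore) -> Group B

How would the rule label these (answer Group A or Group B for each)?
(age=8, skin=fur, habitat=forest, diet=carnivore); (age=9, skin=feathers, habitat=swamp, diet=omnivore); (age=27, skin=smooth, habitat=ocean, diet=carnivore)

The classifier is using: diet is carnivore.
(age=8, skin=fur, habitat=forest, diet=carnivore) → diet is carnivore → Group A. (age=9, skin=feathers, habitat=swamp, diet=omnivore) → diet is omnivore → Group B. (age=27, skin=smooth, habitat=ocean, diet=carnivore) → diet is carnivore → Group A.

Group A, Group B, Group A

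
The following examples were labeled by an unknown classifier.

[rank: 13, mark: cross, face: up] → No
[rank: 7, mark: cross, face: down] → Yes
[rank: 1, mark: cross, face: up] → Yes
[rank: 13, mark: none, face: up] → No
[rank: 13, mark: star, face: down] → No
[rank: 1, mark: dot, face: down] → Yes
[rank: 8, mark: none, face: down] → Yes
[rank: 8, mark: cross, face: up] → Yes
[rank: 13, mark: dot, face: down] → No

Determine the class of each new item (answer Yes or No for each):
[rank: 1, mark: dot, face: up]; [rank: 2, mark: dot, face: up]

'Yes' ⟺ rank ≤ 8.

Yes, Yes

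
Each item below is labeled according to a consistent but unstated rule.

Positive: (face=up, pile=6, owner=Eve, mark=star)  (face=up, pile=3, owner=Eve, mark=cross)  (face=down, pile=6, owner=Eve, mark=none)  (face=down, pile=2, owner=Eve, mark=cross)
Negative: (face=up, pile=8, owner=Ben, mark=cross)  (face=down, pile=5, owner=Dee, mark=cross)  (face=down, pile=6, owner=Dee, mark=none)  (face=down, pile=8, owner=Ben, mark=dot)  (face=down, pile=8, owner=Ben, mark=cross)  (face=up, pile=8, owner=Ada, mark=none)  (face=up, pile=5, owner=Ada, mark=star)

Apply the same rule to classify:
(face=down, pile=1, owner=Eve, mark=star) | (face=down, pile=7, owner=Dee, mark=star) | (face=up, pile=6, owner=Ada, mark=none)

Positive, Negative, Negative

Checking candidate rules against both groups, what survives is: owner is Eve.
(face=down, pile=1, owner=Eve, mark=star) — owner is Eve, hence Positive.
(face=down, pile=7, owner=Dee, mark=star) — owner is Dee, hence Negative.
(face=up, pile=6, owner=Ada, mark=none) — owner is Ada, hence Negative.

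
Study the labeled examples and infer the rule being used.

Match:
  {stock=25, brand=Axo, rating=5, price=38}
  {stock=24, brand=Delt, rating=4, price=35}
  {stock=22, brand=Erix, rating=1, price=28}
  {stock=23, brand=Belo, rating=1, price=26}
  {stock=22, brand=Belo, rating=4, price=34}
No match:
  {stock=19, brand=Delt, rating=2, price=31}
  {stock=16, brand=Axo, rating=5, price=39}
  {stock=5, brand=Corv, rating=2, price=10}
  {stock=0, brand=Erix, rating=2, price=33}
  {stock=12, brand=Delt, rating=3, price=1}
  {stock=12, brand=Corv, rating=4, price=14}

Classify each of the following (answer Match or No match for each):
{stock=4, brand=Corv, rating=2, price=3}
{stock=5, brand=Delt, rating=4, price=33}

The classifier is using: stock ≥ 22.

No match, No match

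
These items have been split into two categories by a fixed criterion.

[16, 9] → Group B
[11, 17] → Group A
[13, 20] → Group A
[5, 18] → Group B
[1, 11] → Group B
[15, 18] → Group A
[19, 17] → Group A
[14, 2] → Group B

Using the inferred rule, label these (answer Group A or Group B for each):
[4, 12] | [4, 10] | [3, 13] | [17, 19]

The rule appears to be: sum ≥ 28.
[4, 12]: 4+12 = 16, fails this test → Group B.
[4, 10]: 4+10 = 14, fails this test → Group B.
[3, 13]: 3+13 = 16, fails this test → Group B.
[17, 19]: 17+19 = 36, checks out → Group A.

Group B, Group B, Group B, Group A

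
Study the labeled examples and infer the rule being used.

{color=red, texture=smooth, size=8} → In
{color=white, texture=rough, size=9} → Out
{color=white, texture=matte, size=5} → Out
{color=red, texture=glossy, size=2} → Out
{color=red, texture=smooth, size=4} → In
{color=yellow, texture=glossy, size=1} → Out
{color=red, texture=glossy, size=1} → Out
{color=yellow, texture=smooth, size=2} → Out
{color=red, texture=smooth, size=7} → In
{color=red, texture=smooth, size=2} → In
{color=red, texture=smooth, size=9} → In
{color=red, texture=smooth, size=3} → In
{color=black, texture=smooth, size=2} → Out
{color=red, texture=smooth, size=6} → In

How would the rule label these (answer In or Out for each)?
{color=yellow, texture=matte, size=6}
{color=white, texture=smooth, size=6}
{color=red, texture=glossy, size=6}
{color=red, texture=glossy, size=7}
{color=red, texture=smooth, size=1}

A rule that fits every label: texture is smooth AND color is red — true of each 'In' example, false of each 'Out' one.
Out: {color=yellow, texture=matte, size=6}, since texture is matte, color is yellow. Out: {color=white, texture=smooth, size=6}, since texture is smooth, color is white. Out: {color=red, texture=glossy, size=6}, since texture is glossy, color is red. Out: {color=red, texture=glossy, size=7}, since texture is glossy, color is red. In: {color=red, texture=smooth, size=1}, since texture is smooth, color is red.

Out, Out, Out, Out, In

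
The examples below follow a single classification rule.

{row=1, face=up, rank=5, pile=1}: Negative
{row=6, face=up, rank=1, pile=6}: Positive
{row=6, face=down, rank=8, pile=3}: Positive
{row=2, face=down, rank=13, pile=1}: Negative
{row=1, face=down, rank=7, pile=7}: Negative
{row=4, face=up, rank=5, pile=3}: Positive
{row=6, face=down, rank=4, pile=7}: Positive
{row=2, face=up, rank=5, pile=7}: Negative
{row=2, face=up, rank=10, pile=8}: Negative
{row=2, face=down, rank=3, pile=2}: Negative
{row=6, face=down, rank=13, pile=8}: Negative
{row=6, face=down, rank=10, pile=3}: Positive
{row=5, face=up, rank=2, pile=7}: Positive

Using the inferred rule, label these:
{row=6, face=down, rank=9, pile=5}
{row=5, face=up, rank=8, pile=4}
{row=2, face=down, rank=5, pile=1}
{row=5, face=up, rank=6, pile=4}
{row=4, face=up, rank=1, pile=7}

Positive, Positive, Negative, Positive, Positive

The pattern is that an item is 'Positive' exactly when: pile ≤ 7 AND row ≥ 4.
{row=6, face=down, rank=9, pile=5}: pile = 5, row = 6 — has this property, so Positive. {row=5, face=up, rank=8, pile=4}: pile = 4, row = 5 — has this property, so Positive. {row=2, face=down, rank=5, pile=1}: pile = 1, row = 2 — fails this test, so Negative. {row=5, face=up, rank=6, pile=4}: pile = 4, row = 5 — has this property, so Positive. {row=4, face=up, rank=1, pile=7}: pile = 7, row = 4 — has this property, so Positive.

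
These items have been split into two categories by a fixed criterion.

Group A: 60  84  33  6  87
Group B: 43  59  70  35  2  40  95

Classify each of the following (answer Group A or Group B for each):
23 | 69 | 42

Rule: multiple of 3. This holds for each 'Group A' example and fails for each 'Group B' one.
23 → 23 = 3·7 + 2 → Group B. 69 → 69 = 3·23 → Group A. 42 → 42 = 3·14 → Group A.

Group B, Group A, Group A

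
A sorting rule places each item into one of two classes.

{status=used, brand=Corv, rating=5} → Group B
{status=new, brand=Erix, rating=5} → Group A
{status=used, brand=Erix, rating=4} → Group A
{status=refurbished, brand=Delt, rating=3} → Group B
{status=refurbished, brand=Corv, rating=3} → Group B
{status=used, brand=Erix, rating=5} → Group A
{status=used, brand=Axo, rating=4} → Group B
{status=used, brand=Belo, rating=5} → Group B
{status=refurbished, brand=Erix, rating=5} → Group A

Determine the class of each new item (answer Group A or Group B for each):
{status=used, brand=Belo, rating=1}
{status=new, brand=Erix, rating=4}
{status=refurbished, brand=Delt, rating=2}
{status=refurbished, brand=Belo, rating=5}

Comparing the two groups points to one rule — brand is Erix.
{status=used, brand=Belo, rating=1}: brand is Belo — fails the rule, so Group B.
{status=new, brand=Erix, rating=4}: brand is Erix — fits, so Group A.
{status=refurbished, brand=Delt, rating=2}: brand is Delt — fails the rule, so Group B.
{status=refurbished, brand=Belo, rating=5}: brand is Belo — fails the rule, so Group B.

Group B, Group A, Group B, Group B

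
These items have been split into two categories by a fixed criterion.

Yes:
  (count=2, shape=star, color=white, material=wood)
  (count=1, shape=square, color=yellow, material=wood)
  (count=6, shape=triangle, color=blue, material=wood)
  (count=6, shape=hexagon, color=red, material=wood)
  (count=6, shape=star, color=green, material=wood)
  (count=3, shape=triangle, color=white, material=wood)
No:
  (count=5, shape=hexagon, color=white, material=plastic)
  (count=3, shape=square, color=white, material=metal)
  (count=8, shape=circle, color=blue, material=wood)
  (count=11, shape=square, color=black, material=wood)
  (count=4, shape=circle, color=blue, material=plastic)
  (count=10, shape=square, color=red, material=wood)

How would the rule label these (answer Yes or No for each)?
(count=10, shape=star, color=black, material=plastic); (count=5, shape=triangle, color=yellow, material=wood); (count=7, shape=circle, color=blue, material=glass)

The pattern is that an item is 'Yes' exactly when: material is wood AND count ≤ 6.
No: (count=10, shape=star, color=black, material=plastic), since material is plastic, count = 10. Yes: (count=5, shape=triangle, color=yellow, material=wood), since material is wood, count = 5. No: (count=7, shape=circle, color=blue, material=glass), since material is glass, count = 7.

No, Yes, No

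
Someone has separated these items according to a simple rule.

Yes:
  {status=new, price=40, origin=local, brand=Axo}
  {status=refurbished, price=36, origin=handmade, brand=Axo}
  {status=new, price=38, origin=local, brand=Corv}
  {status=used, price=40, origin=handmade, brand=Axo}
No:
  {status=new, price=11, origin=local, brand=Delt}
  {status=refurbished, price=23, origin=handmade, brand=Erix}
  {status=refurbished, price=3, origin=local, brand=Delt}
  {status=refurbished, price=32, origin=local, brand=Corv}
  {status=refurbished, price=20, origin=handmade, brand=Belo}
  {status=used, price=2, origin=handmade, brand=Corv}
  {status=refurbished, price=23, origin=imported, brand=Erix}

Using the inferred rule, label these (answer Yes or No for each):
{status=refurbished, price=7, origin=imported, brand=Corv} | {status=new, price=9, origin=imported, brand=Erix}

'Yes' ⟺ price ≥ 36.
{status=refurbished, price=7, origin=imported, brand=Corv}: No (price = 7).
{status=new, price=9, origin=imported, brand=Erix}: No (price = 9).

No, No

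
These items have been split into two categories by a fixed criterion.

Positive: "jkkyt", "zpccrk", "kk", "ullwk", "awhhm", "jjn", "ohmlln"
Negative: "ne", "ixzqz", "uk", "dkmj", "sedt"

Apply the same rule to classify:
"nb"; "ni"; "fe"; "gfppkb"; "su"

Negative, Negative, Negative, Positive, Negative

The pattern is that an item is 'Positive' exactly when: has a double letter.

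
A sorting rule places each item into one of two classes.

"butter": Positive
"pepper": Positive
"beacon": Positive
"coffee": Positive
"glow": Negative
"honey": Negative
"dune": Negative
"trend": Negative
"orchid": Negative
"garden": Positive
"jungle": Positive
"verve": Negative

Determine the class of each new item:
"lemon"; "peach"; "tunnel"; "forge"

Negative, Negative, Positive, Negative

The simplest hypothesis consistent with all the labels is: length 6 AND contains 'e'.
"lemon" → length 5, has 'e' → Negative.
"peach" → length 5, has 'e' → Negative.
"tunnel" → length 6, has 'e' → Positive.
"forge" → length 5, has 'e' → Negative.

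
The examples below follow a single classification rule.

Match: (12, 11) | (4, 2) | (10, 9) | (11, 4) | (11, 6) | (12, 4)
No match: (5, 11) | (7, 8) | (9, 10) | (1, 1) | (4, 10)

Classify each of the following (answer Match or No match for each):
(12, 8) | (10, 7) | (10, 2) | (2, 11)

Match, Match, Match, No match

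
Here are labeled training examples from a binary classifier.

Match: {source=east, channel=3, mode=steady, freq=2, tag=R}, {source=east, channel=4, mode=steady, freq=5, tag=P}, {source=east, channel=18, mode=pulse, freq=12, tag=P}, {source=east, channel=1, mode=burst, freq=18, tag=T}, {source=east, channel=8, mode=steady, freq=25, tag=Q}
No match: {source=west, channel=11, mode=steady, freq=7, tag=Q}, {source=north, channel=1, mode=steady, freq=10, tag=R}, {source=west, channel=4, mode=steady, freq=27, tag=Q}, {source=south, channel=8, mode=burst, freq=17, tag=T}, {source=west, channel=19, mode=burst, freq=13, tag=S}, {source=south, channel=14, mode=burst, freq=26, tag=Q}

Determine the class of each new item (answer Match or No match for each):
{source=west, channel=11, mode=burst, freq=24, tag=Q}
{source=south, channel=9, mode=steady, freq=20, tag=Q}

Every 'Match' example satisfies: source is east. None of the 'No match' examples do.
{source=west, channel=11, mode=burst, freq=24, tag=Q} — source is west, hence No match. {source=south, channel=9, mode=steady, freq=20, tag=Q} — source is south, hence No match.

No match, No match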